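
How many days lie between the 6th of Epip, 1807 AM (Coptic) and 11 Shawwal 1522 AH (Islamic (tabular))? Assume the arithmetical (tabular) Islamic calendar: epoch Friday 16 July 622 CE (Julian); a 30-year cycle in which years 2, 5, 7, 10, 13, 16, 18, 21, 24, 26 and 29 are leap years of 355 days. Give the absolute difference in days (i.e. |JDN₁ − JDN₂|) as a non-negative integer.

2732

JDN of the first date = 2484976.
JDN of the second date = 2487708.
|2487708 − 2484976| = 2732.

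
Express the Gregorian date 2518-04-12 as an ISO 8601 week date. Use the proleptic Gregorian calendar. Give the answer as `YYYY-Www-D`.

The weekday is Tuesday (ISO weekday 2).
That Tuesday belongs to ISO week 15 of ISO year 2518.

2518-W15-2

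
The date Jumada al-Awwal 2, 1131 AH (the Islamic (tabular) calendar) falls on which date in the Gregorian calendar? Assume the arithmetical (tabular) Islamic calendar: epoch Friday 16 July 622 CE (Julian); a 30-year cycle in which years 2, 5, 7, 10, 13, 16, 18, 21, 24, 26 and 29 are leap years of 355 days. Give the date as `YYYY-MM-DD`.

1719-03-23

Julian Day Number of the source date = 2348993.
Converting JDN 2348993 to the Gregorian calendar gives 23 March 1719 CE.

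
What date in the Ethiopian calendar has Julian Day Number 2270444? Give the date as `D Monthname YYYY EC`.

25 Yekatit 1496 EC

The proleptic Gregorian equivalent of JDN 2270444 is 1 March 1504.
In the Ethiopian calendar that day is 25 Yekatit 1496 EC.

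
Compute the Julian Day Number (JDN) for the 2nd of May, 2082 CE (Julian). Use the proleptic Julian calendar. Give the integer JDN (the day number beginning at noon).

In the Gregorian calendar the same day is 15 May 2082.
JDN 2400001 is 17 November 1858 CE (Gregorian), MJD 0; the target day is +81629 days from there, so JDN = 2481630.

2481630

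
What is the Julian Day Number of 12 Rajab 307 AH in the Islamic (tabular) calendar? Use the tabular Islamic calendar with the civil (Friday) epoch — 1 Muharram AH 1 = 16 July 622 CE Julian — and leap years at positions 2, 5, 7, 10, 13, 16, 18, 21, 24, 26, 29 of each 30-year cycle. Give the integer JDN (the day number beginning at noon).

Equivalently 13 December 919 (proleptic Gregorian).
JDN 2451545 is 1 January 2000 CE (Gregorian); the target day is −394481 days from there, so JDN = 2057064.

2057064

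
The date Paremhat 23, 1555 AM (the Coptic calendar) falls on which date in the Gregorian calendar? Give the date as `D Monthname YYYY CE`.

Julian Day Number of the source date = 2392830.
Converting JDN 2392830 to the Gregorian calendar gives 31 March 1839 CE.

31 March 1839 CE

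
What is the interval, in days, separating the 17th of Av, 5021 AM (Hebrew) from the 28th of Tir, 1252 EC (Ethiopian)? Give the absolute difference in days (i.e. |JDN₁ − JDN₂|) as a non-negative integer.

538

First date → JDN 2181834; second date → JDN 2181296.
The interval is |2181834 − 2181296| = 538 days.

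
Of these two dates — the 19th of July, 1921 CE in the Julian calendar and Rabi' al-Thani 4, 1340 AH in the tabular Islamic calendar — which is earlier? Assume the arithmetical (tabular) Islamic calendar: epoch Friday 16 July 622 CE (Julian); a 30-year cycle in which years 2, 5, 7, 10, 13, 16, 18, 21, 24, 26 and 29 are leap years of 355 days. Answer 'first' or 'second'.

Converting both to JDN: 2422903 vs 2423029; the smaller is the first.

first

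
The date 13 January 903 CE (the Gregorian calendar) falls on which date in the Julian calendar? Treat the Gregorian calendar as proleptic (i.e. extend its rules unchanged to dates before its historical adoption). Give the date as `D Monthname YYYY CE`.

At this point the Julian calendar is 5 days behind the Gregorian.
13 January 903 Gregorian − 5 days → 8 January 903 Julian.

8 January 903 CE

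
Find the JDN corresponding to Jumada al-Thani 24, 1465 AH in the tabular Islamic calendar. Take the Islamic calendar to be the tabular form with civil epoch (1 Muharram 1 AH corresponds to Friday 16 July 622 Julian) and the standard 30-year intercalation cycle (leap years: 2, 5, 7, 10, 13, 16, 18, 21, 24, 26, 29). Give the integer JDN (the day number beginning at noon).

In the Gregorian calendar the same day is 3 June 2043.
JDN 2400001 is 17 November 1858 CE (Gregorian), MJD 0; the target day is +67403 days from there, so JDN = 2467404.

2467404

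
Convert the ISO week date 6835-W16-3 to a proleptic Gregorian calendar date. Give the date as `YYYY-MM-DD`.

6835-04-18

ISO week 1 of 6835 is the week containing the first Thursday of 6835.
Week 16, day 3 (Wednesday) lands on 6835-04-18.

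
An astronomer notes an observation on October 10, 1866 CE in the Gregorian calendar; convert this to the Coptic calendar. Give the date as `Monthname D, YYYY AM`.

Julian Day Number of the source date = 2402885.
Converting JDN 2402885 to the Coptic calendar gives 1 Paopi 1583 AM.

Paopi 1, 1583 AM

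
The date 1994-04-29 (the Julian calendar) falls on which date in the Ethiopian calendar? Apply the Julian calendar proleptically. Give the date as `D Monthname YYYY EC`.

Julian Day Number of the source date = 2449485.
Converting JDN 2449485 to the Ethiopian calendar gives 4 Ginbot 1986 EC.

4 Ginbot 1986 EC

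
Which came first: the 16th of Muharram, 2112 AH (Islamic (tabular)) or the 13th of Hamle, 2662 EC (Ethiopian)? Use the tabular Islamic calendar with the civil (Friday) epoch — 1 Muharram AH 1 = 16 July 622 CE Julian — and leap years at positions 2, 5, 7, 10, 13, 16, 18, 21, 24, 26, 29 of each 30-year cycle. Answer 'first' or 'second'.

second

First date → JDN 2696523; second date → JDN 2696463.
JDN 2696463 < JDN 2696523, so the second date is earlier.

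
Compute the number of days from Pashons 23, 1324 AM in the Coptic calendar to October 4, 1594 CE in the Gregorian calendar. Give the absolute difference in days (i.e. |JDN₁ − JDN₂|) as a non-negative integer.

4985

First date → JDN 2308518; second date → JDN 2303533.
The interval is |2308518 − 2303533| = 4985 days.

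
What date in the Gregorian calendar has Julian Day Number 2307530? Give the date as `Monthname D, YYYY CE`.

JDN 2451545 is 1 Jan 2000; 2307530 is −144015 days from there.

September 13, 1605 CE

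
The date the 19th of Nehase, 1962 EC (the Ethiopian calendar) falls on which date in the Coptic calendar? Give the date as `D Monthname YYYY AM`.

Julian Day Number of the source date = 2440824.
Converting JDN 2440824 to the Coptic calendar gives 19 Mesori 1686 AM.

19 Mesori 1686 AM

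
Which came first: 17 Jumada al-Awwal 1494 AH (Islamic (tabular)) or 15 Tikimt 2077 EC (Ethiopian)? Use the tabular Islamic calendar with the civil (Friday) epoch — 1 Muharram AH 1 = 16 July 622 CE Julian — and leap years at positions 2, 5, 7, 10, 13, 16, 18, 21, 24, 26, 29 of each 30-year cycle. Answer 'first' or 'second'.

The two dates have Julian Day Numbers 2477643 and 2482524 respectively.
Since 2477643 < 2482524, the first date comes first.

first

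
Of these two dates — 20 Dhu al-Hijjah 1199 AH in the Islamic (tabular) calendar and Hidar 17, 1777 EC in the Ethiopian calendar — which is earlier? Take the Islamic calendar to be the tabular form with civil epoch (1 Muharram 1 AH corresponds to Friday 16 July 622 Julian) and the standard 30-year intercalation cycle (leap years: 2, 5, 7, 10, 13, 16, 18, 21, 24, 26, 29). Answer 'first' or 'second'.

second

Converting both to JDN: 2373315 vs 2372981; the smaller is the second.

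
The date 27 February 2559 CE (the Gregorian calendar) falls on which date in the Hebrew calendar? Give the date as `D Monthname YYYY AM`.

Julian Day Number of the source date = 2655773.
Converting JDN 2655773 to the Hebrew calendar gives 18 Adar I 6319 AM.

18 Adar I 6319 AM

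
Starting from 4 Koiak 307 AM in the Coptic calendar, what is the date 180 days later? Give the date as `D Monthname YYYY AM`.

The starting date is JDN 1936889; 1936889 + 180 = 1937069.
JDN 1937069 corresponds to 4 Paoni 307 AM.

4 Paoni 307 AM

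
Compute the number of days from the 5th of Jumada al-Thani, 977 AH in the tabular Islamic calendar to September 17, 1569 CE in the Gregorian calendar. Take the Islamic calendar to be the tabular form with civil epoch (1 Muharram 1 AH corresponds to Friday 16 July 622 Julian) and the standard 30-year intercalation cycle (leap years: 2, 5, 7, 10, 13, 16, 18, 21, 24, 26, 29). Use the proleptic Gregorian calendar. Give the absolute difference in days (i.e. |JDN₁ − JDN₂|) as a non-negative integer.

JDN of the first date = 2294454.
JDN of the second date = 2294385.
|2294385 − 2294454| = 69.

69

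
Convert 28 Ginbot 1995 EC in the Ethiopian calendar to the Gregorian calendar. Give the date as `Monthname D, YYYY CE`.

June 5, 2003 CE

Both dates share Julian Day Number 2452796; in the Gregorian calendar that is 5 June 2003 CE.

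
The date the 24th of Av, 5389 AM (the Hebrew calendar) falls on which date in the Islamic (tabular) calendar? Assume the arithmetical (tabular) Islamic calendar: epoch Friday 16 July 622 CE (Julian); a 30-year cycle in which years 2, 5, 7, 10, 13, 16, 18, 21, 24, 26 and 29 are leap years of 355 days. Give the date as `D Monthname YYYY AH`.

Julian Day Number of the source date = 2316265.
Converting JDN 2316265 to the tabular Islamic calendar gives 23 Dhu al-Hijjah 1038 AH.

23 Dhu al-Hijjah 1038 AH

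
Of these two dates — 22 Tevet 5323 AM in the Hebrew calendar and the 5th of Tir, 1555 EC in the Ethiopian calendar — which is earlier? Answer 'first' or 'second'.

First date → JDN 2291930; second date → JDN 2291943.
JDN 2291930 < JDN 2291943, so the first date is earlier.

first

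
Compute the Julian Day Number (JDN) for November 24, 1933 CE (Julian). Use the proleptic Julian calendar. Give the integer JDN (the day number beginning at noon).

In the Gregorian calendar the same day is 7 December 1933.
JDN 2400001 is 17 November 1858 CE (Gregorian), MJD 0; the target day is +27413 days from there, so JDN = 2427414.

2427414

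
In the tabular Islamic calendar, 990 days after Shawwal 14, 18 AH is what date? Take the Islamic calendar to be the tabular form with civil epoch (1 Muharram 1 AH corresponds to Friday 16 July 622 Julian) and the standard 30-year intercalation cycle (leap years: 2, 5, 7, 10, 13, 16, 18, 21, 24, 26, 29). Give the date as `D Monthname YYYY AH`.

30 Rajab 21 AH

JDN of Shawwal 14, 18 AH = 1954743.
1954743 + 990 = 1955733.
JDN 1955733 in the tabular Islamic calendar is 30 Rajab 21 AH.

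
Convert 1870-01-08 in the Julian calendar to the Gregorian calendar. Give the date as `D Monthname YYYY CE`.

The Julian–Gregorian offset here is 12 days (Julian trailing).
8 January 1870 Julian + 12 days → 20 January 1870 Gregorian.

20 January 1870 CE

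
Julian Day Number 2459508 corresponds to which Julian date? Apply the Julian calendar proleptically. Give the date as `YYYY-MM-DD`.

The Gregorian equivalent of JDN 2459508 is 20 October 2021.
In the Julian calendar that day is 2021-10-07.

2021-10-07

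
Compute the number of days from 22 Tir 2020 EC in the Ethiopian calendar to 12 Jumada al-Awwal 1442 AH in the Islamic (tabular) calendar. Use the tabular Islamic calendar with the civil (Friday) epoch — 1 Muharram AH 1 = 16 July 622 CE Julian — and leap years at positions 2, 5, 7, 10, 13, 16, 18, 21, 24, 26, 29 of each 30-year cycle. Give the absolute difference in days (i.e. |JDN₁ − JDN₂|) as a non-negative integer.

First date → JDN 2461802; second date → JDN 2459211.
The interval is |2461802 − 2459211| = 2591 days.

2591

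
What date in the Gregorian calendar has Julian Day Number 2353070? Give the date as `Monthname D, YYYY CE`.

May 21, 1730 CE

Counting from JDN 2299161 = 15 Oct 1582 gives an offset of 53909 days.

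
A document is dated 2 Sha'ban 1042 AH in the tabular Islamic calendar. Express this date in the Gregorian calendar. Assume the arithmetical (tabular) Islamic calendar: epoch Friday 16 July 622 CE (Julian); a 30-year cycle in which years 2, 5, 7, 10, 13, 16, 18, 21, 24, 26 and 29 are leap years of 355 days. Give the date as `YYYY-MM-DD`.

1633-02-12

Both dates share Julian Day Number 2317544; in the Gregorian calendar that is 12 February 1633 CE.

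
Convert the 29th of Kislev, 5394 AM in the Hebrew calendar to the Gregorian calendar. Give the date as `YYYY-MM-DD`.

Julian Day Number of the source date = 2317836.
Converting JDN 2317836 to the Gregorian calendar gives 1 December 1633 CE.

1633-12-01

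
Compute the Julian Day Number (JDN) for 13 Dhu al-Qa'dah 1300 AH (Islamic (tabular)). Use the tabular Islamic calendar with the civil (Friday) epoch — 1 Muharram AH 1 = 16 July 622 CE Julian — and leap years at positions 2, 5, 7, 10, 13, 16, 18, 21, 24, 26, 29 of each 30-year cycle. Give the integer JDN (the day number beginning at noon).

In the Gregorian calendar the same day is 15 September 1883.
JDN 2400001 is 17 November 1858 CE (Gregorian), MJD 0; the target day is +9068 days from there, so JDN = 2409069.

2409069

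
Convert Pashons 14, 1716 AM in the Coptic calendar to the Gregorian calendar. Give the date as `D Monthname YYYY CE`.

22 May 2000 CE

Both dates share Julian Day Number 2451687; in the Gregorian calendar that is 22 May 2000 CE.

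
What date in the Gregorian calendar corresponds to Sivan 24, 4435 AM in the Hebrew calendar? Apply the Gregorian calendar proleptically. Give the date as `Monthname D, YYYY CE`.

June 27, 675 CE

Julian Day Number of the source date = 1967776.
Converting JDN 1967776 to the Gregorian calendar gives 27 June 675 CE.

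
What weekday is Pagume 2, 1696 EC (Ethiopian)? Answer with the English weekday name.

Equivalently 5 September 1704 Gregorian, JDN 2343681.
Since JDN mod 7 = 4 (0 = Monday), the day is Friday.

Friday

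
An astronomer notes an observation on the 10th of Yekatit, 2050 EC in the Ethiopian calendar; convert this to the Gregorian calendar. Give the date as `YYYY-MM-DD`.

2058-02-17

Both dates share Julian Day Number 2472777; in the Gregorian calendar that is 17 February 2058 CE.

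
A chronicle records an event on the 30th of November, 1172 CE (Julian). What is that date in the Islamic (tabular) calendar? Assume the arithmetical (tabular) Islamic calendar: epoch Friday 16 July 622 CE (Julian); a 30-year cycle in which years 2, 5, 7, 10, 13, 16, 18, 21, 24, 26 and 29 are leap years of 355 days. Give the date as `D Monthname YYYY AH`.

Both dates share Julian Day Number 2149465; in the tabular Islamic calendar that is 11 Rabi' al-Thani 568 AH.

11 Rabi' al-Thani 568 AH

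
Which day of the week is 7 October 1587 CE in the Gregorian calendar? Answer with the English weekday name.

Wednesday

JDN 2300979 mod 7 = 2, and JDN 0 was a Monday, so this is a Wednesday.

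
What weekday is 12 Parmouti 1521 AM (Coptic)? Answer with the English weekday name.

In the Gregorian calendar this is 19 April 1805 (JDN 2380431).
2380431 ≡ 4 (mod 7); counting from Monday = 0 gives Friday.

Friday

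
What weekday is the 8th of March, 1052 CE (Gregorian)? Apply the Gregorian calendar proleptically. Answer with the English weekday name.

JDN 2105362 mod 7 = 0, and JDN 0 was a Monday, so this is a Monday.

Monday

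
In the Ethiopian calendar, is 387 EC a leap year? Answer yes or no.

yes

387 mod 4 = 3; in the Ethiopian calendar a year is leap when year mod 4 = 3, so it is a leap year.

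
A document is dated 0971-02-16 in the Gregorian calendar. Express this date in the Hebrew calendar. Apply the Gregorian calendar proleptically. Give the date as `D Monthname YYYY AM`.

Julian Day Number of the source date = 2075757.
Converting JDN 2075757 to the Hebrew calendar gives 13 Adar I 4731 AM.

13 Adar I 4731 AM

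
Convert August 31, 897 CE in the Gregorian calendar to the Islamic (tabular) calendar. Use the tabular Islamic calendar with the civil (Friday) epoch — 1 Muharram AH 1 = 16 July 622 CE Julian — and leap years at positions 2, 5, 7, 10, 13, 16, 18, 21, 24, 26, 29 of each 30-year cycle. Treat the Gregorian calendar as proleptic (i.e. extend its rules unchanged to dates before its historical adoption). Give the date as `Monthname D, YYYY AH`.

Julian Day Number of the source date = 2048926.
Converting JDN 2048926 to the tabular Islamic calendar gives 24 Rajab 284 AH.

Rajab 24, 284 AH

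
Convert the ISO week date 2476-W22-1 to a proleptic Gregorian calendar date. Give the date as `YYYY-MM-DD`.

ISO week 1 of 2476 is the week containing the first Thursday of 2476.
Week 22, day 1 (Monday) lands on 2476-05-25.

2476-05-25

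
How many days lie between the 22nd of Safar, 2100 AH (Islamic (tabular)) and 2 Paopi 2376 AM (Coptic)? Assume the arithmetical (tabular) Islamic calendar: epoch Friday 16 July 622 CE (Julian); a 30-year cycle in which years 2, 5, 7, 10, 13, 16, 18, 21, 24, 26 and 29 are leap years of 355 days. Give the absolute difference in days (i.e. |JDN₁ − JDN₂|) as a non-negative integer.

223

First date → JDN 2692307; second date → JDN 2692530.
The interval is |2692307 − 2692530| = 223 days.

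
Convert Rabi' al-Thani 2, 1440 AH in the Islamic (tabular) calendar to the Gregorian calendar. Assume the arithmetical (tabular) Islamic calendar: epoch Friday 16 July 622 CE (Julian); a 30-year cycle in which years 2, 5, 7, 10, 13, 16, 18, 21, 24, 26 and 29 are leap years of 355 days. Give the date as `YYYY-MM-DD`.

2018-12-11

Julian Day Number of the source date = 2458464.
Converting JDN 2458464 to the Gregorian calendar gives 11 December 2018 CE.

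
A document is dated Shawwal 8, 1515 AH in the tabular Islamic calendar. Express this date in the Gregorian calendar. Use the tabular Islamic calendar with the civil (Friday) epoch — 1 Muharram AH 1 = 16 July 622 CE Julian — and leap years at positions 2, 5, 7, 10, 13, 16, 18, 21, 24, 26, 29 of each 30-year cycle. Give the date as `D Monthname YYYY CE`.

Julian Day Number of the source date = 2485224.
Converting JDN 2485224 to the Gregorian calendar gives 17 March 2092 CE.

17 March 2092 CE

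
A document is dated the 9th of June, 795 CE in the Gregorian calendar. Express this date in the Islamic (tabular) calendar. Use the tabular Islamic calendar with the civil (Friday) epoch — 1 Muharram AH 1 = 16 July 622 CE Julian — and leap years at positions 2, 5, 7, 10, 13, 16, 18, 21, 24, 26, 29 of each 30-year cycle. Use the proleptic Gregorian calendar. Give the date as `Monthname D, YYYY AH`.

Rabi' al-Awwal 12, 179 AH

Both dates share Julian Day Number 2011587; in the tabular Islamic calendar that is 12 Rabi' al-Awwal 179 AH.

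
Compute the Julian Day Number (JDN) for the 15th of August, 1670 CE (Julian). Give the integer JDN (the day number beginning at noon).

2331252

Equivalently 25 August 1670 (Gregorian).
JDN 2299161 is 15 October 1582 CE (Gregorian); the target day is +32091 days from there, so JDN = 2331252.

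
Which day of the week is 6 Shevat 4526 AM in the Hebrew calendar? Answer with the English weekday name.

In the proleptic Gregorian calendar this is 25 January 766 (JDN 2000860).
2000860 ≡ 1 (mod 7); counting from Monday = 0 gives Tuesday.

Tuesday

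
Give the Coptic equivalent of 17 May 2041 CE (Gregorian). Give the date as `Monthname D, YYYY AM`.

Pashons 9, 1757 AM

Both dates share Julian Day Number 2466657; in the Coptic calendar that is 9 Pashons 1757 AM.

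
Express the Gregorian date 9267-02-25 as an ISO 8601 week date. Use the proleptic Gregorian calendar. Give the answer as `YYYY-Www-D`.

9267-W08-5

The weekday is Friday (ISO weekday 5).
That Friday belongs to ISO week 8 of ISO year 9267.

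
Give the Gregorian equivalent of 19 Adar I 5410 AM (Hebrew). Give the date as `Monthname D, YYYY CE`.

Both dates share Julian Day Number 2323761; in the Gregorian calendar that is 20 February 1650 CE.

February 20, 1650 CE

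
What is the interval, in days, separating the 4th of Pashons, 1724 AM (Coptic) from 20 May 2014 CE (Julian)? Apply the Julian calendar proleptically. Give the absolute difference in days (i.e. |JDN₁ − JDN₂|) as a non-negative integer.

First date → JDN 2454599; second date → JDN 2456811.
The interval is |2454599 − 2456811| = 2212 days.

2212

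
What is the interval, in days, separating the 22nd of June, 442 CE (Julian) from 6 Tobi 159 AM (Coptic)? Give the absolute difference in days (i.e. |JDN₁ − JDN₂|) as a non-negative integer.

193

JDN of the first date = 1882671.
JDN of the second date = 1882864.
|1882864 − 1882671| = 193.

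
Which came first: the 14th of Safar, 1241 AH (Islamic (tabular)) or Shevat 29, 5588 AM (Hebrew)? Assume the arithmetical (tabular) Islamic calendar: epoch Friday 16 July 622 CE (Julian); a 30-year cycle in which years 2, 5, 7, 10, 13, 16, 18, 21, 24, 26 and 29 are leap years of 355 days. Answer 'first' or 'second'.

The two dates have Julian Day Numbers 2387898 and 2388767 respectively.
Since 2387898 < 2388767, the first date comes first.

first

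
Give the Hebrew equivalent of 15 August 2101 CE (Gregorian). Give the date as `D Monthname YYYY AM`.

Both dates share Julian Day Number 2488661; in the Hebrew calendar that is 20 Av 5861 AM.

20 Av 5861 AM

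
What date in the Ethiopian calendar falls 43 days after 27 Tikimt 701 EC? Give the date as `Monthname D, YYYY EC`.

Tahsas 10, 701 EC

The starting date is JDN 1979952; 1979952 + 43 = 1979995.
JDN 1979995 corresponds to Tahsas 10, 701 EC.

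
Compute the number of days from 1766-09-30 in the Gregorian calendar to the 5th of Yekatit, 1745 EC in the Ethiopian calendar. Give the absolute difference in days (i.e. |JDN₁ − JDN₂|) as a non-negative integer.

First date → JDN 2366351; second date → JDN 2361371.
The interval is |2366351 − 2361371| = 4980 days.

4980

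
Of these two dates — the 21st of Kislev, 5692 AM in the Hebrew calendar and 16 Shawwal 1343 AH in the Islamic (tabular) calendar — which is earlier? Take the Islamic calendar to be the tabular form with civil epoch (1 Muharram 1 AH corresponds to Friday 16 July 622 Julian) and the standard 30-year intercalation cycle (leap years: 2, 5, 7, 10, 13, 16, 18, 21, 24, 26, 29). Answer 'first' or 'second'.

second

First date → JDN 2426677; second date → JDN 2424281.
JDN 2424281 < JDN 2426677, so the second date is earlier.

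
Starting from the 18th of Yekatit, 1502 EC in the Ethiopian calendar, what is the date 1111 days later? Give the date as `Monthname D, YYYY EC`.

JDN of the 18th of Yekatit, 1502 EC = 2272628.
2272628 + 1111 = 2273739.
JDN 2273739 in the Ethiopian calendar is Megabit 3, 1505 EC.

Megabit 3, 1505 EC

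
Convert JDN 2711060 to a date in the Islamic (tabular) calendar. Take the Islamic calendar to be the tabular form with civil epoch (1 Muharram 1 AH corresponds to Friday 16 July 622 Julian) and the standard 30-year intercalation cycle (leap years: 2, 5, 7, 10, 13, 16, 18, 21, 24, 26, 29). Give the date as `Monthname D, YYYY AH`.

Muharram 24, 2153 AH

JDN 2711060 is 13 July 2710 in the Gregorian calendar.
In the tabular Islamic calendar that day is Muharram 24, 2153 AH.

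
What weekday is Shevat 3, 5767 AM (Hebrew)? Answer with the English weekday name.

Monday

Equivalently 22 January 2007 Gregorian, JDN 2454123.
Since JDN mod 7 = 0 (0 = Monday), the day is Monday.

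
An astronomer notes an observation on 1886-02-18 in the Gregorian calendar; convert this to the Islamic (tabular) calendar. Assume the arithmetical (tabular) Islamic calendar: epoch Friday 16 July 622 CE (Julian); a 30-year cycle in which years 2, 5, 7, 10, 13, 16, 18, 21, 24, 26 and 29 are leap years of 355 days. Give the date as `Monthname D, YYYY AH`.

Julian Day Number of the source date = 2409956.
Converting JDN 2409956 to the tabular Islamic calendar gives 14 Jumada al-Awwal 1303 AH.

Jumada al-Awwal 14, 1303 AH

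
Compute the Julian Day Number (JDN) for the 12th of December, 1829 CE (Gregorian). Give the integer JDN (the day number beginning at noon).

JDN 2451545 is 1 January 2000 CE (Gregorian); the target day is −62111 days from there, so JDN = 2389434.

2389434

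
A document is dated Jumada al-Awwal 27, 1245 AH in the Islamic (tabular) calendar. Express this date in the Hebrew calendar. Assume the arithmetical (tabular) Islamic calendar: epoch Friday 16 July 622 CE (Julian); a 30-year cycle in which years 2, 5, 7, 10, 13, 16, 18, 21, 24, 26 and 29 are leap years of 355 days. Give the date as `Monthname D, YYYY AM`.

The source date corresponds to 24 November 1829 in the Gregorian calendar (JDN 2389416).
That day falls on 28 Cheshvan 5590 AM in the Hebrew calendar.

Cheshvan 28, 5590 AM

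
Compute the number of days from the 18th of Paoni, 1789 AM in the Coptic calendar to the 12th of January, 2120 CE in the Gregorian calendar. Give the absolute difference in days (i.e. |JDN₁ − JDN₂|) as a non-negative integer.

JDN of the first date = 2478384.
JDN of the second date = 2495385.
|2495385 − 2478384| = 17001.

17001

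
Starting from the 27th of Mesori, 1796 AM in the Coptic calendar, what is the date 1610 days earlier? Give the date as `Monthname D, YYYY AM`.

The starting date is JDN 2481010; 2481010 − 1610 = 2479400.
JDN 2479400 corresponds to Paremhat 28, 1792 AM.

Paremhat 28, 1792 AM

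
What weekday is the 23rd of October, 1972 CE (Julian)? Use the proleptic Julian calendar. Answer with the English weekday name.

This is JDN 2441627 (5 November 1972 Gregorian).
JDN 2441627 mod 7 = 6, and JDN 0 was a Monday, so this is a Sunday.

Sunday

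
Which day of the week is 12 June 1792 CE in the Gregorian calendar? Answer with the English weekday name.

2375738 ≡ 1 (mod 7); counting from Monday = 0 gives Tuesday.

Tuesday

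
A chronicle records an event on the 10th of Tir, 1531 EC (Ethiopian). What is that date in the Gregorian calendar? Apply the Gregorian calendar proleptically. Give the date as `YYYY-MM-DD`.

Julian Day Number of the source date = 2283182.
Converting JDN 2283182 to the Gregorian calendar gives 15 January 1539 CE.

1539-01-15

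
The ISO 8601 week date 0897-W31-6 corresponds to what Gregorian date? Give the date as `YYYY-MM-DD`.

ISO week 1 of 897 is the week containing the first Thursday of 897.
Week 31, day 6 (Saturday) lands on 0897-08-03.

0897-08-03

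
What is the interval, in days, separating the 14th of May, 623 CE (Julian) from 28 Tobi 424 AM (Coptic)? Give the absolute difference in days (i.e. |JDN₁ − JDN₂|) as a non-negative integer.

30936

JDN of the first date = 1948742.
JDN of the second date = 1979678.
|1979678 − 1948742| = 30936.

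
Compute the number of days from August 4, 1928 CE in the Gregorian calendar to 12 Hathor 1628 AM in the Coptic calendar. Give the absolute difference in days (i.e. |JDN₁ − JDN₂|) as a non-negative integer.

JDN of the first date = 2425463.
JDN of the second date = 2419363.
|2419363 − 2425463| = 6100.

6100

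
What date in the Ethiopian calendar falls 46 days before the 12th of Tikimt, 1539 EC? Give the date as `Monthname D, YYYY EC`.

Pagume 1, 1538 EC

Counting 46 days back from JDN 2286016 reaches JDN 2285970, which is Pagume 1, 1538 EC.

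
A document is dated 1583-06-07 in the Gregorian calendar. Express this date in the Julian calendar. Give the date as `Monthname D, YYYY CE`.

At this point the Julian calendar is 10 days behind the Gregorian.
7 June 1583 Gregorian − 10 days → 28 May 1583 Julian.

May 28, 1583 CE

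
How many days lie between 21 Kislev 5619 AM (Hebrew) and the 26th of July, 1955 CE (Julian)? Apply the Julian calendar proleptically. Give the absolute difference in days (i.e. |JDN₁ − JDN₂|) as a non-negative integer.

35316

JDN of the first date = 2400012.
JDN of the second date = 2435328.
|2435328 − 2400012| = 35316.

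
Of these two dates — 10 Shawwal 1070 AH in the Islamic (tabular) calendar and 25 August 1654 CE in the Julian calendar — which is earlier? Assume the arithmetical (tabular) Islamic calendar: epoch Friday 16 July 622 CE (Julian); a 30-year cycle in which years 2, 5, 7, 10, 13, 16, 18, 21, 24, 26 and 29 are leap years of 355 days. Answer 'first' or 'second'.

second

The two dates have Julian Day Numbers 2327533 and 2325418 respectively.
Since 2325418 < 2327533, the second date comes first.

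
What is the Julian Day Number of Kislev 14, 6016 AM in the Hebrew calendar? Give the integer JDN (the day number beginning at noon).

2545028

Equivalently 13 December 2255 (Gregorian).
JDN 2400001 is 17 November 1858 CE (Gregorian), MJD 0; the target day is +145027 days from there, so JDN = 2545028.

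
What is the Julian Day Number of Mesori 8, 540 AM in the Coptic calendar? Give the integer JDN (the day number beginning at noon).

In the proleptic Gregorian calendar the same day is 5 August 824.
JDN 2299161 is 15 October 1582 CE (Gregorian); the target day is −276924 days from there, so JDN = 2022237.

2022237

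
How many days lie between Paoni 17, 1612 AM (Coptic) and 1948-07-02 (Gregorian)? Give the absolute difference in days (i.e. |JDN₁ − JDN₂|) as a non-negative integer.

First date → JDN 2413734; second date → JDN 2432735.
The interval is |2413734 − 2432735| = 19001 days.

19001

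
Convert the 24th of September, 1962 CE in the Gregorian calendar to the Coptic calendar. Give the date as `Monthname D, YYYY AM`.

Thout 14, 1679 AM

Both dates share Julian Day Number 2437932; in the Coptic calendar that is 14 Thout 1679 AM.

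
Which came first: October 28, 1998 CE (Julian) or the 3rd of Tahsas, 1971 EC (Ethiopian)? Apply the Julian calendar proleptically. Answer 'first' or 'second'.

second

Converting both to JDN: 2451128 vs 2443855; the smaller is the second.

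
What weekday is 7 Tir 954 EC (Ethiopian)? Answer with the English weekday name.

Equivalently 7 January 962 Gregorian, JDN 2072430.
JDN 2072430 mod 7 = 3, and JDN 0 was a Monday, so this is a Thursday.

Thursday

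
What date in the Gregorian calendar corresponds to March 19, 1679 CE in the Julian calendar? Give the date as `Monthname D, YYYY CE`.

March 29, 1679 CE

At this point the Julian calendar is 10 days behind the Gregorian.
19 March 1679 Julian + 10 days → 29 March 1679 Gregorian.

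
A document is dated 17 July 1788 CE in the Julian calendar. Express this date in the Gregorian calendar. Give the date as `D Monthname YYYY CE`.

The Julian–Gregorian offset here is 11 days (Julian trailing).
17 July 1788 Julian + 11 days → 28 July 1788 Gregorian.

28 July 1788 CE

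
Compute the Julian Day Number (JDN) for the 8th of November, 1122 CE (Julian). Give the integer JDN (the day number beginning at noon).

2131180

Equivalently 15 November 1122 (proleptic Gregorian).
JDN 2451545 is 1 January 2000 CE (Gregorian); the target day is −320365 days from there, so JDN = 2131180.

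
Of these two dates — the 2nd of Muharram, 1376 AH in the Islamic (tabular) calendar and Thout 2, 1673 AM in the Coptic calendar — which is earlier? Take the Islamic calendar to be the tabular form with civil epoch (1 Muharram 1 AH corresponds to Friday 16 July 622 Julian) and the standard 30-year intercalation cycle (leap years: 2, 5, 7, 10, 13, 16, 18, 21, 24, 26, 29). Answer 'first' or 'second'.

first

First date → JDN 2435695; second date → JDN 2435729.
JDN 2435695 < JDN 2435729, so the first date is earlier.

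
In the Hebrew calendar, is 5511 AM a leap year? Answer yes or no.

Hebrew year 5511 is year 1 of its 19-year Metonic cycle; leap years are at positions 3, 6, 8, 11, 14, 17, 19, so it is a common year (12 months).

no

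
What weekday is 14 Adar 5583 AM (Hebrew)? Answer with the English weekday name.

Tuesday

This is JDN 2386952 (25 February 1823 Gregorian).
Since JDN mod 7 = 1 (0 = Monday), the day is Tuesday.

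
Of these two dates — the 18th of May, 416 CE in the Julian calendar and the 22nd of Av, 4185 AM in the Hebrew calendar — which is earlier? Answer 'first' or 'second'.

The two dates have Julian Day Numbers 1873140 and 1876494 respectively.
Since 1873140 < 1876494, the first date comes first.

first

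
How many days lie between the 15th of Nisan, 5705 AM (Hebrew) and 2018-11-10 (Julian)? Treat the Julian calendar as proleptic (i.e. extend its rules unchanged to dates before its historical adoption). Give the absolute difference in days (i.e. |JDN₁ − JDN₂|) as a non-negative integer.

26902

First date → JDN 2431544; second date → JDN 2458446.
The interval is |2431544 − 2458446| = 26902 days.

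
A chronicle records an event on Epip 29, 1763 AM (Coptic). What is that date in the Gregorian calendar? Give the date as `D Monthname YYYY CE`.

5 August 2047 CE

Both dates share Julian Day Number 2468928; in the Gregorian calendar that is 5 August 2047 CE.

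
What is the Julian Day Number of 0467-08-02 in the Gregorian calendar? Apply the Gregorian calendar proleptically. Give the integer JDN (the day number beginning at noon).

JDN 2299161 is 15 October 1582 CE (Gregorian); the target day is −407319 days from there, so JDN = 1891842.

1891842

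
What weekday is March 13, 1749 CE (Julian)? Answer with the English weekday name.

In the Gregorian calendar this is 24 March 1749 (JDN 2359952).
JDN 2359952 mod 7 = 0, and JDN 0 was a Monday, so this is a Monday.

Monday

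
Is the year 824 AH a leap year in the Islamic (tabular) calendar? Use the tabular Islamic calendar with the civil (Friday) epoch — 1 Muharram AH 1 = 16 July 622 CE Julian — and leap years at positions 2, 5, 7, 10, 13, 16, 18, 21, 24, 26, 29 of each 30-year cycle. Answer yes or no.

Year 824 AH is year 14 of its 30-year cycle; leap positions are 2, 5, 7, 10, 13, 16, 18, 21, 24, 26, 29, so it is a common year (354 days).

no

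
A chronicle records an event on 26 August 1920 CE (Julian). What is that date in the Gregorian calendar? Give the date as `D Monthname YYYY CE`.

8 September 1920 CE

The Julian–Gregorian offset here is 13 days (Julian trailing).
26 August 1920 Julian + 13 days → 8 September 1920 Gregorian.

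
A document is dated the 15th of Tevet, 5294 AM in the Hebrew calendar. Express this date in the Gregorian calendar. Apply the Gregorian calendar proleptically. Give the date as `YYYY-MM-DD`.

Both dates share Julian Day Number 2281353; in the Gregorian calendar that is 12 January 1534 CE.

1534-01-12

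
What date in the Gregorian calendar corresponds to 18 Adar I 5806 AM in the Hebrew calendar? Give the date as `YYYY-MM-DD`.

2046-02-24

Both dates share Julian Day Number 2468401; in the Gregorian calendar that is 24 February 2046 CE.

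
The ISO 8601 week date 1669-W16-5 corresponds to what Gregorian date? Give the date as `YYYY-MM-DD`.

1669-04-19

ISO week 1 of 1669 is the week containing the first Thursday of 1669.
Week 16, day 5 (Friday) lands on 1669-04-19.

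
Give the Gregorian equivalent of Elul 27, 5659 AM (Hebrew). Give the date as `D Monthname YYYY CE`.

Both dates share Julian Day Number 2414900; in the Gregorian calendar that is 2 September 1899 CE.

2 September 1899 CE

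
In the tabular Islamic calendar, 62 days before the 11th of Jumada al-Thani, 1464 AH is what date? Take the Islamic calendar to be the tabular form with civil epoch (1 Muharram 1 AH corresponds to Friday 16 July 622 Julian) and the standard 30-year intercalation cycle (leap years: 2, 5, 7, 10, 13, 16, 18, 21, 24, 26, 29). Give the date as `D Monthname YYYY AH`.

JDN of the 11th of Jumada al-Thani, 1464 AH = 2467036.
2467036 − 62 = 2466974.
JDN 2466974 in the tabular Islamic calendar is 8 Rabi' al-Thani 1464 AH.

8 Rabi' al-Thani 1464 AH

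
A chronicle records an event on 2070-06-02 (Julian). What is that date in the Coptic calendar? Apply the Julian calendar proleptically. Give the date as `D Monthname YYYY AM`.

8 Paoni 1786 AM

Both dates share Julian Day Number 2477278; in the Coptic calendar that is 8 Paoni 1786 AM.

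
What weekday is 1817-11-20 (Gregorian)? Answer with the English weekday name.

Thursday

2385029 ≡ 3 (mod 7); counting from Monday = 0 gives Thursday.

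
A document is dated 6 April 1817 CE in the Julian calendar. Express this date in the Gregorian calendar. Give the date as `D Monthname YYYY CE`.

18 April 1817 CE

The Julian–Gregorian offset here is 12 days (Julian trailing).
6 April 1817 Julian + 12 days → 18 April 1817 Gregorian.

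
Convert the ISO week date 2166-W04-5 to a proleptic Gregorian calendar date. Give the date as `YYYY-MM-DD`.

2166-01-24

ISO week 1 of 2166 is the week containing the first Thursday of 2166.
Week 4, day 5 (Friday) lands on 2166-01-24.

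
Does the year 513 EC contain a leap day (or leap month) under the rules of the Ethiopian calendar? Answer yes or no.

513 mod 4 = 1; in the Ethiopian calendar a year is leap when year mod 4 = 3, so it is a common year.

no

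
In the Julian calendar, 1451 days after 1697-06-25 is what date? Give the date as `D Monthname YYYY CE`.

Counting 1451 days forward from JDN 2341063 reaches JDN 2342514, which is 15 June 1701 CE.

15 June 1701 CE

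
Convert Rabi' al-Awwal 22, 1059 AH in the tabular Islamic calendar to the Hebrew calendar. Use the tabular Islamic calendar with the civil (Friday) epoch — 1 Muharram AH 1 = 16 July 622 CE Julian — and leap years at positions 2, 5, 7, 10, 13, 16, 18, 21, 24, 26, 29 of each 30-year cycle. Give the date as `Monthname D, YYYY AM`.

Julian Day Number of the source date = 2323440.
Converting JDN 2323440 to the Hebrew calendar gives 23 Nisan 5409 AM.

Nisan 23, 5409 AM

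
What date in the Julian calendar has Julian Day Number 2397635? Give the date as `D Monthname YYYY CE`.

JDN 2397635 is 26 May 1852 in the Gregorian calendar.
In the Julian calendar that day is 14 May 1852 CE.

14 May 1852 CE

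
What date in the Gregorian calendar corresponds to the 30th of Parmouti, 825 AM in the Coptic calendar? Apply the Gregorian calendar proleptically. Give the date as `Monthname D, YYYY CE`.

May 2, 1109 CE

Julian Day Number of the source date = 2126235.
Converting JDN 2126235 to the Gregorian calendar gives 2 May 1109 CE.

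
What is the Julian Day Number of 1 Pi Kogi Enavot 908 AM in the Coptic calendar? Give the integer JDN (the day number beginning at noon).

2156672

Equivalently 31 August 1192 (proleptic Gregorian).
JDN 2451545 is 1 January 2000 CE (Gregorian); the target day is −294873 days from there, so JDN = 2156672.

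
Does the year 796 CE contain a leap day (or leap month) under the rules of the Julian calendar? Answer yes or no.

796 mod 4 = 0, so it is a leap year in the Julian calendar.

yes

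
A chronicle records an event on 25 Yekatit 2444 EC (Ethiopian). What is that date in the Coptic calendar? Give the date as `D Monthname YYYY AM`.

25 Meshir 2168 AM

Julian Day Number of the source date = 2616701.
Converting JDN 2616701 to the Coptic calendar gives 25 Meshir 2168 AM.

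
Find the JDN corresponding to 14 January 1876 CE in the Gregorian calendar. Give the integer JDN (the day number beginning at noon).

2406268

JDN 2451545 is 1 January 2000 CE (Gregorian); the target day is −45277 days from there, so JDN = 2406268.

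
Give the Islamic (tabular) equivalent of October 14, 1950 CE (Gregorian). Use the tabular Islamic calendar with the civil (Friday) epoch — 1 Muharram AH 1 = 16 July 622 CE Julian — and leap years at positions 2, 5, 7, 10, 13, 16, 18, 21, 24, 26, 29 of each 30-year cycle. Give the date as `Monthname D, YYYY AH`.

Both dates share Julian Day Number 2433569; in the tabular Islamic calendar that is 2 Muharram 1370 AH.

Muharram 2, 1370 AH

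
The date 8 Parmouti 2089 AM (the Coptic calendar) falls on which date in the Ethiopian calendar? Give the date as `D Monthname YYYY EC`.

8 Miyazya 2365 EC

Julian Day Number of the source date = 2587889.
Converting JDN 2587889 to the Ethiopian calendar gives 8 Miyazya 2365 EC.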